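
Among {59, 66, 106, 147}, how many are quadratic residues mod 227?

2

(59/227) = +1 → QR.
(66/227) = -1 → non-residue.
(106/227) = -1 → non-residue.
(147/227) = +1 → QR.
Total quadratic residues among the 4: 2.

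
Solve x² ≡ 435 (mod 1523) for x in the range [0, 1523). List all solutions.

Since 1523 ≡ 3 (mod 4), a square root of 435 is 435^((1523+1)/4) = 435^381 mod 1523.
Repeated squaring: 435^2≡373, 435^4≡536, 435^8≡972, 435^16≡524, 435^32≡436, 435^64≡1244, 435^128≡168, 435^256≡810 (mod 1523).
435^381 = 435^(256+64+32+16+8+4+1) ≡ 1464 (mod 1523).
Check: 1464² = 2143296 ≡ 435 (mod 1523). The two roots are 59 and 1464.

59, 1464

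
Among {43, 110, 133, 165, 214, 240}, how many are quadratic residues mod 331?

4

(43/331) = +1 → QR.
(110/331) = +1 → QR.
(133/331) = -1 → non-residue.
(165/331) = +1 → QR.
(214/331) = +1 → QR.
(240/331) = -1 → non-residue.
Total quadratic residues among the 6: 4.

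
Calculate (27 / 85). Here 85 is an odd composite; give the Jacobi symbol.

Reciprocity: 27 ≡ 3 and 85 ≡ 1 (mod 4), so (27/85) = +(85/27).
Reduce top mod 27: now compute (4/27).
Pull out 2^2: since 27 ≡ 3 (mod 8), (2/27) = -1, so (2/27)^2 = +1.
Reached (1/27) = 1. Collecting the sign flips along the way, the symbol is +1.

1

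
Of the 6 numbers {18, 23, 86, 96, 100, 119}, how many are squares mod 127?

2

(18/127) = +1 → QR.
(23/127) = -1 → non-residue.
(86/127) = -1 → non-residue.
(96/127) = -1 → non-residue.
(100/127) = +1 → QR.
(119/127) = -1 → non-residue.
Total quadratic residues among the 6: 2.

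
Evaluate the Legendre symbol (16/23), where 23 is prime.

Pull out 2^4: since 23 ≡ 7 (mod 8), (2/23) = +1, so (2/23)^4 = +1.
Reached (1/23) = 1. Collecting the sign flips along the way, the symbol is +1.

1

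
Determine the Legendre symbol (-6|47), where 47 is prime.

-1

First reduce: -6 ≡ 41 (mod 47).
Reciprocity: 41 ≡ 1 and 47 ≡ 3 (mod 4), so (41/47) = +(47/41).
Reduce top mod 41: now compute (6/41).
Pull out 2: since 41 ≡ 1 (mod 8), (2/41) = +1.
Reciprocity: 3 ≡ 3 and 41 ≡ 1 (mod 4), so (3/41) = +(41/3).
Reduce top mod 3: now compute (2/3).
Pull out 2: since 3 ≡ 3 (mod 8), (2/3) = -1.
Reached (1/3) = 1. Collecting the sign flips along the way, the symbol is -1.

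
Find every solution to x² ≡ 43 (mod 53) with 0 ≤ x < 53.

19, 34

53 ≡ 1 (mod 4), so we find a root by search.
Trying successive values, 19² = 361 ≡ 43 (mod 53). The other root is 53 − 19 = 34.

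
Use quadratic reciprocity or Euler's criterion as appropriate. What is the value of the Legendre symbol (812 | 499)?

-1

First reduce: 812 ≡ 313 (mod 499).
Reciprocity: 313 ≡ 1 and 499 ≡ 3 (mod 4), so (313/499) = +(499/313).
Reduce top mod 313: now compute (186/313).
Pull out 2: since 313 ≡ 1 (mod 8), (2/313) = +1.
Reciprocity: 93 ≡ 1 and 313 ≡ 1 (mod 4), so (93/313) = +(313/93).
Reduce top mod 93: now compute (34/93).
Pull out 2: since 93 ≡ 5 (mod 8), (2/93) = -1.
Reciprocity: 17 ≡ 1 and 93 ≡ 1 (mod 4), so (17/93) = +(93/17).
Reduce top mod 17: now compute (8/17).
Pull out 2^3: since 17 ≡ 1 (mod 8), (2/17) = +1, so (2/17)^3 = +1.
Reached (1/17) = 1. Collecting the sign flips along the way, the symbol is -1.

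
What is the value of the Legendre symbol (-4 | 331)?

First reduce: -4 ≡ 327 (mod 331).
Reciprocity: 327 ≡ 3 and 331 ≡ 3 (mod 4), so (327/331) = −(331/327).
Reduce top mod 327: now compute (4/327).
Pull out 2^2: since 327 ≡ 7 (mod 8), (2/327) = +1, so (2/327)^2 = +1.
Reached (1/327) = 1. Collecting the sign flips along the way, the symbol is -1.

-1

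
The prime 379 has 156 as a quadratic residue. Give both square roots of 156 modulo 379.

Since 379 ≡ 3 (mod 4), a square root of 156 is 156^((379+1)/4) = 156^95 mod 379.
Repeated squaring: 156^2≡80, 156^4≡336, 156^8≡333, 156^16≡221, 156^32≡329, 156^64≡226 (mod 379).
156^95 = 156^(64+16+8+4+2+1) ≡ 326 (mod 379).
Check: 326² = 106276 ≡ 156 (mod 379). The two roots are 53 and 326.

53, 326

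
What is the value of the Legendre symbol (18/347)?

-1

Pull out 2: since 347 ≡ 3 (mod 8), (2/347) = -1.
Reciprocity: 9 ≡ 1 and 347 ≡ 3 (mod 4), so (9/347) = +(347/9).
Reduce top mod 9: now compute (5/9).
Reciprocity: 5 ≡ 1 and 9 ≡ 1 (mod 4), so (5/9) = +(9/5).
Reduce top mod 5: now compute (4/5).
Pull out 2^2: since 5 ≡ 5 (mod 8), (2/5) = -1, so (2/5)^2 = +1.
Reached (1/5) = 1. Collecting the sign flips along the way, the symbol is -1.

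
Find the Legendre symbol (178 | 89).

First reduce: 178 ≡ 0 (mod 89).
Top reduces to 0: gcd > 1, so the symbol is 0.

0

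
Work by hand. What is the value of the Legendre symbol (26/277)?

Euler's criterion: (26/277) ≡ 26^138 (mod 277).
26^2 ≡ 122 (mod 277)
26^4 ≡ 203 (mod 277)
26^8 ≡ 213 (mod 277)
26^16 ≡ 218 (mod 277)
26^32 ≡ 157 (mod 277)
26^64 ≡ 273 (mod 277)
26^128 ≡ 16 (mod 277)
26^138 = 26^(128+8+2) ≡ 276 (mod 277).
Result is 276 ≡ −1, so (26/277) = −1.

-1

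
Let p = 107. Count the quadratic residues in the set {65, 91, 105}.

(65/107) = -1 → non-residue.
(91/107) = -1 → non-residue.
(105/107) = +1 → QR.
Total quadratic residues among the 3: 1.

1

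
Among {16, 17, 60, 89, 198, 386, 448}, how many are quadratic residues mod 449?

(16/449) = +1 → QR.
(17/449) = -1 → non-residue.
(60/449) = -1 → non-residue.
(89/449) = +1 → QR.
(198/449) = +1 → QR.
(386/449) = +1 → QR.
(448/449) = +1 → QR.
Total quadratic residues among the 7: 5.

5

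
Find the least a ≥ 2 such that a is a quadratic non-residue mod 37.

2

(2/37) = −1, so 2 is the smallest positive non-residue mod 37.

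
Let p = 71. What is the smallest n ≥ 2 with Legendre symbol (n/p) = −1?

(2/71) = +1, so 2 is a residue.
(3/71) = +1, so 3 is a residue.
(4/71) = +1, so 4 is a residue.
(5/71) = +1, so 5 is a residue.
(6/71) = +1, so 6 is a residue.
(7/71) = −1, so 7 is the smallest positive non-residue mod 71.

7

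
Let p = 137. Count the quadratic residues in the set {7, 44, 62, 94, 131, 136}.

3

(7/137) = +1 → QR.
(44/137) = +1 → QR.
(62/137) = -1 → non-residue.
(94/137) = -1 → non-residue.
(131/137) = -1 → non-residue.
(136/137) = +1 → QR.
Total quadratic residues among the 6: 3.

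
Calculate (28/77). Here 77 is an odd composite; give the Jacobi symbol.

Pull out 2^2: since 77 ≡ 5 (mod 8), (2/77) = -1, so (2/77)^2 = +1.
Reciprocity: 7 ≡ 3 and 77 ≡ 1 (mod 4), so (7/77) = +(77/7).
Reduce top mod 7: now compute (0/7).
Top reduces to 0: gcd > 1, so the symbol is 0.

0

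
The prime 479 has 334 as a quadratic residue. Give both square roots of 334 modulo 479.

Since 479 ≡ 3 (mod 4), a square root of 334 is 334^((479+1)/4) = 334^120 mod 479.
Repeated squaring: 334^2≡428, 334^4≡206, 334^8≡284, 334^16≡184, 334^32≡326, 334^64≡417 (mod 479).
334^120 = 334^(64+32+16+8) ≡ 81 (mod 479).
Check: 81² = 6561 ≡ 334 (mod 479). The two roots are 81 and 398.

81, 398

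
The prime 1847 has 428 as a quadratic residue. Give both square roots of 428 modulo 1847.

863, 984

Since 1847 ≡ 3 (mod 4), a square root of 428 is 428^((1847+1)/4) = 428^462 mod 1847.
Repeated squaring: 428^2≡331, 428^4≡588, 428^8≡355, 428^16≡429, 428^32≡1188, 428^64≡236, 428^128≡286, 428^256≡528 (mod 1847).
428^462 = 428^(256+128+64+8+4+2) ≡ 984 (mod 1847).
Check: 984² = 968256 ≡ 428 (mod 1847). The two roots are 863 and 984.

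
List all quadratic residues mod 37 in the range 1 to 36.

Square k = 1,…,18 (k and 37−k give the same square):
1²=1, 2²=4, 3²=9, 4²=16, 5²=25, 6²=36, 7²≡12, 8²≡27, 9²≡7, 10²≡26, 11²≡10, 12²≡33, 13²≡21, 14²≡11, 15²≡3, 16²≡34, 17²≡30, 18²≡28 (mod 37).
So the quadratic residues mod 37 are {1, 3, 4, 7, 9, 10, 11, 12, 16, 21, 25, 26, 27, 28, 30, 33, 34, 36}.

1 3 4 7 9 10 11 12 16 21 25 26 27 28 30 33 34 36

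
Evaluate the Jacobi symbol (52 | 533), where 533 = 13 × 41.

Pull out 2^2: since 533 ≡ 5 (mod 8), (2/533) = -1, so (2/533)^2 = +1.
Reciprocity: 13 ≡ 1 and 533 ≡ 1 (mod 4), so (13/533) = +(533/13).
Reduce top mod 13: now compute (0/13).
Top reduces to 0: gcd > 1, so the symbol is 0.

0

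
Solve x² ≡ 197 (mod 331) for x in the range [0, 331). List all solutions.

Since 331 ≡ 3 (mod 4), a square root of 197 is 197^((331+1)/4) = 197^83 mod 331.
Repeated squaring: 197^2≡82, 197^4≡104, 197^8≡224, 197^16≡195, 197^32≡291, 197^64≡276 (mod 331).
197^83 = 197^(64+16+2+1) ≡ 39 (mod 331).
Check: 39² = 1521 ≡ 197 (mod 331). The two roots are 39 and 292.

39, 292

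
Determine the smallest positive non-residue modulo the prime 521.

(2/521) = +1, so 2 is a residue.
(3/521) = −1, so 3 is the smallest positive non-residue mod 521.

3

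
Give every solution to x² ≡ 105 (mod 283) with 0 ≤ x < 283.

Since 283 ≡ 3 (mod 4), a square root of 105 is 105^((283+1)/4) = 105^71 mod 283.
Repeated squaring: 105^2≡271, 105^4≡144, 105^8≡77, 105^16≡269, 105^32≡196, 105^64≡211 (mod 283).
105^71 = 105^(64+4+2+1) ≡ 117 (mod 283).
Check: 117² = 13689 ≡ 105 (mod 283). The two roots are 117 and 166.

117, 166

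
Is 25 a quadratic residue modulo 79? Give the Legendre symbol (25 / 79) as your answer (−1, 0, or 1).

1

Reciprocity: 25 ≡ 1 and 79 ≡ 3 (mod 4), so (25/79) = +(79/25).
Reduce top mod 25: now compute (4/25).
Pull out 2^2: since 25 ≡ 1 (mod 8), (2/25) = +1, so (2/25)^2 = +1.
Reached (1/25) = 1. Collecting the sign flips along the way, the symbol is +1.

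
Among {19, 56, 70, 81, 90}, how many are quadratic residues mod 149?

(19/149) = +1 → QR.
(56/149) = -1 → non-residue.
(70/149) = -1 → non-residue.
(81/149) = +1 → QR.
(90/149) = -1 → non-residue.
Total quadratic residues among the 5: 2.

2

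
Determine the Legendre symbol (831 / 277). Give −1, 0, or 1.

First reduce: 831 ≡ 0 (mod 277).
Top reduces to 0: gcd > 1, so the symbol is 0.

0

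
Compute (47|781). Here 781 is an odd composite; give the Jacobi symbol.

-1

Reciprocity: 47 ≡ 3 and 781 ≡ 1 (mod 4), so (47/781) = +(781/47).
Reduce top mod 47: now compute (29/47).
Reciprocity: 29 ≡ 1 and 47 ≡ 3 (mod 4), so (29/47) = +(47/29).
Reduce top mod 29: now compute (18/29).
Pull out 2: since 29 ≡ 5 (mod 8), (2/29) = -1.
Reciprocity: 9 ≡ 1 and 29 ≡ 1 (mod 4), so (9/29) = +(29/9).
Reduce top mod 9: now compute (2/9).
Pull out 2: since 9 ≡ 1 (mod 8), (2/9) = +1.
Reached (1/9) = 1. Collecting the sign flips along the way, the symbol is -1.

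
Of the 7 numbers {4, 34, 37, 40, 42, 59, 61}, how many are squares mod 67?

(4/67) = +1 → QR.
(34/67) = -1 → non-residue.
(37/67) = +1 → QR.
(40/67) = +1 → QR.
(42/67) = -1 → non-residue.
(59/67) = +1 → QR.
(61/67) = -1 → non-residue.
Total quadratic residues among the 7: 4.

4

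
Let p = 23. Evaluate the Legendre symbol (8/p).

Pull out 2^3: since 23 ≡ 7 (mod 8), (2/23) = +1, so (2/23)^3 = +1.
Reached (1/23) = 1. Collecting the sign flips along the way, the symbol is +1.

1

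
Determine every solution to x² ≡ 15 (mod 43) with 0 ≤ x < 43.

12, 31

Since 43 ≡ 3 (mod 4), a square root of 15 is 15^((43+1)/4) = 15^11 mod 43.
Repeated squaring: 15^2≡10, 15^4≡14, 15^8≡24 (mod 43).
15^11 = 15^(8+2+1) ≡ 31 (mod 43).
Check: 31² = 961 ≡ 15 (mod 43). The two roots are 12 and 31.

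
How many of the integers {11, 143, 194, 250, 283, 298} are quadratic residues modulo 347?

4

(11/347) = +1 → QR.
(143/347) = +1 → QR.
(194/347) = +1 → QR.
(250/347) = +1 → QR.
(283/347) = -1 → non-residue.
(298/347) = -1 → non-residue.
Total quadratic residues among the 6: 4.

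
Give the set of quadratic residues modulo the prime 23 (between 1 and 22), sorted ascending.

1,2,3,4,6,8,9,12,13,16,18

Square k = 1,…,11 (k and 23−k give the same square):
1²=1, 2²=4, 3²=9, 4²=16, 5²≡2, 6²≡13, 7²≡3, 8²≡18, 9²≡12, 10²≡8, 11²≡6 (mod 23).
So the quadratic residues mod 23 are {1, 2, 3, 4, 6, 8, 9, 12, 13, 16, 18}.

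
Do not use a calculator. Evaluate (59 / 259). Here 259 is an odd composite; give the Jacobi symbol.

1

Reciprocity: 59 ≡ 3 and 259 ≡ 3 (mod 4), so (59/259) = −(259/59).
Reduce top mod 59: now compute (23/59).
Reciprocity: 23 ≡ 3 and 59 ≡ 3 (mod 4), so (23/59) = −(59/23).
Reduce top mod 23: now compute (13/23).
Reciprocity: 13 ≡ 1 and 23 ≡ 3 (mod 4), so (13/23) = +(23/13).
Reduce top mod 13: now compute (10/13).
Pull out 2: since 13 ≡ 5 (mod 8), (2/13) = -1.
Reciprocity: 5 ≡ 1 and 13 ≡ 1 (mod 4), so (5/13) = +(13/5).
Reduce top mod 5: now compute (3/5).
Reciprocity: 3 ≡ 3 and 5 ≡ 1 (mod 4), so (3/5) = +(5/3).
Reduce top mod 3: now compute (2/3).
Pull out 2: since 3 ≡ 3 (mod 8), (2/3) = -1.
Reached (1/3) = 1. Collecting the sign flips along the way, the symbol is +1.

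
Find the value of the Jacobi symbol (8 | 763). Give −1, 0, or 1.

-1

Pull out 2^3: since 763 ≡ 3 (mod 8), (2/763) = -1, so (2/763)^3 = -1.
Reached (1/763) = 1. Collecting the sign flips along the way, the symbol is -1.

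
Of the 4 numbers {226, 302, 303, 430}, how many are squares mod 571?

3

(226/571) = +1 → QR.
(302/571) = +1 → QR.
(303/571) = +1 → QR.
(430/571) = -1 → non-residue.
Total quadratic residues among the 4: 3.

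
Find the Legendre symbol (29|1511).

Reciprocity: 29 ≡ 1 and 1511 ≡ 3 (mod 4), so (29/1511) = +(1511/29).
Reduce top mod 29: now compute (3/29).
Reciprocity: 3 ≡ 3 and 29 ≡ 1 (mod 4), so (3/29) = +(29/3).
Reduce top mod 3: now compute (2/3).
Pull out 2: since 3 ≡ 3 (mod 8), (2/3) = -1.
Reached (1/3) = 1. Collecting the sign flips along the way, the symbol is -1.

-1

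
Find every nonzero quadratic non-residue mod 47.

5 10 11 13 15 19 20 22 23 26 29 30 31 33 35 38 39 40 41 43 44 45 46

Square k = 1,…,23 (k and 47−k give the same square):
1²=1, 2²=4, 3²=9, 4²=16, 5²=25, 6²=36, 7²≡2, 8²≡17, 9²≡34, 10²≡6, 11²≡27, 12²≡3, 13²≡28, 14²≡8, 15²≡37, 16²≡21, 17²≡7, 18²≡42, 19²≡32, 20²≡24, 21²≡18, 22²≡14, 23²≡12 (mod 47).
The residues are {1, 2, 3, 4, 6, 7, 8, 9, 12, 14, 16, 17, 18, 21, 24, 25, 27, 28, 32, 34, 36, 37, 42}; the non-residues are the remaining 23 nonzero classes.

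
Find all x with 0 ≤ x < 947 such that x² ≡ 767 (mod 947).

86, 861

Since 947 ≡ 3 (mod 4), a square root of 767 is 767^((947+1)/4) = 767^237 mod 947.
Repeated squaring: 767^2≡202, 767^4≡83, 767^8≡260, 767^16≡363, 767^32≡136, 767^64≡503, 767^128≡160 (mod 947).
767^237 = 767^(128+64+32+8+4+1) ≡ 86 (mod 947).
Check: 86² = 7396 ≡ 767 (mod 947). The two roots are 86 and 861.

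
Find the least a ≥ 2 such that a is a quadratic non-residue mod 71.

7

(2/71) = +1, so 2 is a residue.
(3/71) = +1, so 3 is a residue.
(4/71) = +1, so 4 is a residue.
(5/71) = +1, so 5 is a residue.
(6/71) = +1, so 6 is a residue.
(7/71) = −1, so 7 is the smallest positive non-residue mod 71.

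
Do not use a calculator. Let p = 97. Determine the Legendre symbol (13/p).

Euler's criterion: (13/97) ≡ 13^48 (mod 97).
13^2 ≡ 72 (mod 97)
13^4 ≡ 43 (mod 97)
13^8 ≡ 6 (mod 97)
13^16 ≡ 36 (mod 97)
13^32 ≡ 35 (mod 97)
13^48 = 13^(32+16) ≡ 96 (mod 97).
Result is 96 ≡ −1, so (13/97) = −1.

-1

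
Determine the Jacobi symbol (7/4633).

-1

Reciprocity: 7 ≡ 3 and 4633 ≡ 1 (mod 4), so (7/4633) = +(4633/7).
Reduce top mod 7: now compute (6/7).
Pull out 2: since 7 ≡ 7 (mod 8), (2/7) = +1.
Reciprocity: 3 ≡ 3 and 7 ≡ 3 (mod 4), so (3/7) = −(7/3).
Reduce top mod 3: now compute (1/3).
Reached (1/3) = 1. Collecting the sign flips along the way, the symbol is -1.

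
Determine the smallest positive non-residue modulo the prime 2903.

(2/2903) = +1, so 2 is a residue.
(3/2903) = +1, so 3 is a residue.
(4/2903) = +1, so 4 is a residue.
(5/2903) = −1, so 5 is the smallest positive non-residue mod 2903.

5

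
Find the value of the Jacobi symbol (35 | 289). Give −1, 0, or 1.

Reciprocity: 35 ≡ 3 and 289 ≡ 1 (mod 4), so (35/289) = +(289/35).
Reduce top mod 35: now compute (9/35).
Reciprocity: 9 ≡ 1 and 35 ≡ 3 (mod 4), so (9/35) = +(35/9).
Reduce top mod 9: now compute (8/9).
Pull out 2^3: since 9 ≡ 1 (mod 8), (2/9) = +1, so (2/9)^3 = +1.
Reached (1/9) = 1. Collecting the sign flips along the way, the symbol is +1.

1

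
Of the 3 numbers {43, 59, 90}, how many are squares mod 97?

1

(43/97) = +1 → QR.
(59/97) = -1 → non-residue.
(90/97) = -1 → non-residue.
Total quadratic residues among the 3: 1.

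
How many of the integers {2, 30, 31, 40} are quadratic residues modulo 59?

(2/59) = -1 → non-residue.
(30/59) = -1 → non-residue.
(31/59) = -1 → non-residue.
(40/59) = -1 → non-residue.
Total quadratic residues among the 4: 0.

0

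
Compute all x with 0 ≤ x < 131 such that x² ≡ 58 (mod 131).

53, 78

Since 131 ≡ 3 (mod 4), a square root of 58 is 58^((131+1)/4) = 58^33 mod 131.
Repeated squaring: 58^2≡89, 58^4≡61, 58^8≡53, 58^16≡58, 58^32≡89 (mod 131).
58^33 = 58^(32+1) ≡ 53 (mod 131).
Check: 53² = 2809 ≡ 58 (mod 131). The two roots are 53 and 78.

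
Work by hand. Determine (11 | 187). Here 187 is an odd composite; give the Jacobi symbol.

Reciprocity: 11 ≡ 3 and 187 ≡ 3 (mod 4), so (11/187) = −(187/11).
Reduce top mod 11: now compute (0/11).
Top reduces to 0: gcd > 1, so the symbol is 0.

0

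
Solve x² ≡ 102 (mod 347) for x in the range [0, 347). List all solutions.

141, 206

Since 347 ≡ 3 (mod 4), a square root of 102 is 102^((347+1)/4) = 102^87 mod 347.
Repeated squaring: 102^2≡341, 102^4≡36, 102^8≡255, 102^16≡136, 102^32≡105, 102^64≡268 (mod 347).
102^87 = 102^(64+16+4+2+1) ≡ 206 (mod 347).
Check: 206² = 42436 ≡ 102 (mod 347). The two roots are 141 and 206.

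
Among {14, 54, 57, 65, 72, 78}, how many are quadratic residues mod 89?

3

(14/89) = -1 → non-residue.
(54/89) = -1 → non-residue.
(57/89) = +1 → QR.
(65/89) = -1 → non-residue.
(72/89) = +1 → QR.
(78/89) = +1 → QR.
Total quadratic residues among the 6: 3.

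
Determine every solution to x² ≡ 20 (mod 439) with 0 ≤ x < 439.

Since 439 ≡ 3 (mod 4), a square root of 20 is 20^((439+1)/4) = 20^110 mod 439.
Repeated squaring: 20^2≡400, 20^4≡204, 20^8≡350, 20^16≡19, 20^32≡361, 20^64≡377 (mod 439).
20^110 = 20^(64+32+8+4+2) ≡ 278 (mod 439).
Check: 278² = 77284 ≡ 20 (mod 439). The two roots are 161 and 278.

161, 278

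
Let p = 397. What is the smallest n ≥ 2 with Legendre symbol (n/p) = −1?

(2/397) = −1, so 2 is the smallest positive non-residue mod 397.

2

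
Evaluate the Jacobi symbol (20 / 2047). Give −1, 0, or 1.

Pull out 2^2: since 2047 ≡ 7 (mod 8), (2/2047) = +1, so (2/2047)^2 = +1.
Reciprocity: 5 ≡ 1 and 2047 ≡ 3 (mod 4), so (5/2047) = +(2047/5).
Reduce top mod 5: now compute (2/5).
Pull out 2: since 5 ≡ 5 (mod 8), (2/5) = -1.
Reached (1/5) = 1. Collecting the sign flips along the way, the symbol is -1.

-1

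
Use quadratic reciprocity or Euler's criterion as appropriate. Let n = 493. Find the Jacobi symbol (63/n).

Reciprocity: 63 ≡ 3 and 493 ≡ 1 (mod 4), so (63/493) = +(493/63).
Reduce top mod 63: now compute (52/63).
Pull out 2^2: since 63 ≡ 7 (mod 8), (2/63) = +1, so (2/63)^2 = +1.
Reciprocity: 13 ≡ 1 and 63 ≡ 3 (mod 4), so (13/63) = +(63/13).
Reduce top mod 13: now compute (11/13).
Reciprocity: 11 ≡ 3 and 13 ≡ 1 (mod 4), so (11/13) = +(13/11).
Reduce top mod 11: now compute (2/11).
Pull out 2: since 11 ≡ 3 (mod 8), (2/11) = -1.
Reached (1/11) = 1. Collecting the sign flips along the way, the symbol is -1.

-1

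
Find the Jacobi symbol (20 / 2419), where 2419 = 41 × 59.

1

Pull out 2^2: since 2419 ≡ 3 (mod 8), (2/2419) = -1, so (2/2419)^2 = +1.
Reciprocity: 5 ≡ 1 and 2419 ≡ 3 (mod 4), so (5/2419) = +(2419/5).
Reduce top mod 5: now compute (4/5).
Pull out 2^2: since 5 ≡ 5 (mod 8), (2/5) = -1, so (2/5)^2 = +1.
Reached (1/5) = 1. Collecting the sign flips along the way, the symbol is +1.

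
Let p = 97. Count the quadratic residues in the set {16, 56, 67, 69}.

1

(16/97) = +1 → QR.
(56/97) = -1 → non-residue.
(67/97) = -1 → non-residue.
(69/97) = -1 → non-residue.
Total quadratic residues among the 4: 1.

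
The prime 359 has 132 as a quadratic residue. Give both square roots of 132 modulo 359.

Since 359 ≡ 3 (mod 4), a square root of 132 is 132^((359+1)/4) = 132^90 mod 359.
Repeated squaring: 132^2≡192, 132^4≡246, 132^8≡204, 132^16≡331, 132^32≡66, 132^64≡48 (mod 359).
132^90 = 132^(64+16+8+2) ≡ 173 (mod 359).
Check: 173² = 29929 ≡ 132 (mod 359). The two roots are 173 and 186.

173, 186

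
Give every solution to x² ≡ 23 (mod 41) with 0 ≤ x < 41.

41 ≡ 1 (mod 4), so we find a root by search.
Trying successive values, 8² = 64 ≡ 23 (mod 41). The other root is 41 − 8 = 33.

8, 33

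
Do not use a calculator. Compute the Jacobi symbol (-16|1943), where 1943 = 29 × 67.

First reduce: -16 ≡ 1927 (mod 1943).
Reciprocity: 1927 ≡ 3 and 1943 ≡ 3 (mod 4), so (1927/1943) = −(1943/1927).
Reduce top mod 1927: now compute (16/1927).
Pull out 2^4: since 1927 ≡ 7 (mod 8), (2/1927) = +1, so (2/1927)^4 = +1.
Reached (1/1927) = 1. Collecting the sign flips along the way, the symbol is -1.

-1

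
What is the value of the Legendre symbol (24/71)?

1

Pull out 2^3: since 71 ≡ 7 (mod 8), (2/71) = +1, so (2/71)^3 = +1.
Reciprocity: 3 ≡ 3 and 71 ≡ 3 (mod 4), so (3/71) = −(71/3).
Reduce top mod 3: now compute (2/3).
Pull out 2: since 3 ≡ 3 (mod 8), (2/3) = -1.
Reached (1/3) = 1. Collecting the sign flips along the way, the symbol is +1.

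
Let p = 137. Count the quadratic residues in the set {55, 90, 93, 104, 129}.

2

(55/137) = -1 → non-residue.
(90/137) = -1 → non-residue.
(93/137) = +1 → QR.
(104/137) = -1 → non-residue.
(129/137) = +1 → QR.
Total quadratic residues among the 5: 2.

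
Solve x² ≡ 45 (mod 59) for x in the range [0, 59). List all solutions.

24, 35

Since 59 ≡ 3 (mod 4), a square root of 45 is 45^((59+1)/4) = 45^15 mod 59.
Repeated squaring: 45^2≡19, 45^4≡7, 45^8≡49 (mod 59).
45^15 = 45^(8+4+2+1) ≡ 35 (mod 59).
Check: 35² = 1225 ≡ 45 (mod 59). The two roots are 24 and 35.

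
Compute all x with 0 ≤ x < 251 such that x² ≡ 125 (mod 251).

80, 171

Since 251 ≡ 3 (mod 4), a square root of 125 is 125^((251+1)/4) = 125^63 mod 251.
Repeated squaring: 125^2≡63, 125^4≡204, 125^8≡201, 125^16≡241, 125^32≡100 (mod 251).
125^63 = 125^(32+16+8+4+2+1) ≡ 80 (mod 251).
Check: 80² = 6400 ≡ 125 (mod 251). The two roots are 80 and 171.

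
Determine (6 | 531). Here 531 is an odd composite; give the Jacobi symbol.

0

Pull out 2: since 531 ≡ 3 (mod 8), (2/531) = -1.
Reciprocity: 3 ≡ 3 and 531 ≡ 3 (mod 4), so (3/531) = −(531/3).
Reduce top mod 3: now compute (0/3).
Top reduces to 0: gcd > 1, so the symbol is 0.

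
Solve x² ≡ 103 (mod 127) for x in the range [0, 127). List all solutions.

22, 105

Since 127 ≡ 3 (mod 4), a square root of 103 is 103^((127+1)/4) = 103^32 mod 127.
Repeated squaring: 103^2≡68, 103^4≡52, 103^8≡37, 103^16≡99, 103^32≡22 (mod 127).
103^32 = 103^(32) ≡ 22 (mod 127).
Check: 22² = 484 ≡ 103 (mod 127). The two roots are 22 and 105.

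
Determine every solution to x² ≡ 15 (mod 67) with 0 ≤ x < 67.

Since 67 ≡ 3 (mod 4), a square root of 15 is 15^((67+1)/4) = 15^17 mod 67.
Repeated squaring: 15^2≡24, 15^4≡40, 15^8≡59, 15^16≡64 (mod 67).
15^17 = 15^(16+1) ≡ 22 (mod 67).
Check: 22² = 484 ≡ 15 (mod 67). The two roots are 22 and 45.

22, 45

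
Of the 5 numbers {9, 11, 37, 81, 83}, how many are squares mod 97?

(9/97) = +1 → QR.
(11/97) = +1 → QR.
(37/97) = -1 → non-residue.
(81/97) = +1 → QR.
(83/97) = -1 → non-residue.
Total quadratic residues among the 5: 3.

3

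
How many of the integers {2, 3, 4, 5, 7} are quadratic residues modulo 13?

(2/13) = -1 → non-residue.
(3/13) = +1 → QR.
(4/13) = +1 → QR.
(5/13) = -1 → non-residue.
(7/13) = -1 → non-residue.
Total quadratic residues among the 5: 2.

2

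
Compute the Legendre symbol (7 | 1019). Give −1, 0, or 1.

-1

Reciprocity: 7 ≡ 3 and 1019 ≡ 3 (mod 4), so (7/1019) = −(1019/7).
Reduce top mod 7: now compute (4/7).
Pull out 2^2: since 7 ≡ 7 (mod 8), (2/7) = +1, so (2/7)^2 = +1.
Reached (1/7) = 1. Collecting the sign flips along the way, the symbol is -1.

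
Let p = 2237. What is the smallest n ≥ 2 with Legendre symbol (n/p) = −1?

2

(2/2237) = −1, so 2 is the smallest positive non-residue mod 2237.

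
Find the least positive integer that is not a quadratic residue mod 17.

(2/17) = +1, so 2 is a residue.
(3/17) = −1, so 3 is the smallest positive non-residue mod 17.

3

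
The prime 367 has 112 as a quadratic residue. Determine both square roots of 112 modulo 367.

Since 367 ≡ 3 (mod 4), a square root of 112 is 112^((367+1)/4) = 112^92 mod 367.
Repeated squaring: 112^2≡66, 112^4≡319, 112^8≡102, 112^16≡128, 112^32≡236, 112^64≡279 (mod 367).
112^92 = 112^(64+16+8+4) ≡ 188 (mod 367).
Check: 188² = 35344 ≡ 112 (mod 367). The two roots are 179 and 188.

179, 188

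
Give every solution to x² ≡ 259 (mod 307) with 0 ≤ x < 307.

Since 307 ≡ 3 (mod 4), a square root of 259 is 259^((307+1)/4) = 259^77 mod 307.
Repeated squaring: 259^2≡155, 259^4≡79, 259^8≡101, 259^16≡70, 259^32≡295, 259^64≡144 (mod 307).
259^77 = 259^(64+8+4+1) ≡ 167 (mod 307).
Check: 167² = 27889 ≡ 259 (mod 307). The two roots are 140 and 167.

140, 167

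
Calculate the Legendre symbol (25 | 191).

Euler's criterion: (25/191) ≡ 25^95 (mod 191).
25^2 ≡ 52 (mod 191)
25^4 ≡ 30 (mod 191)
25^8 ≡ 136 (mod 191)
25^16 ≡ 160 (mod 191)
25^32 ≡ 6 (mod 191)
25^64 ≡ 36 (mod 191)
25^95 = 25^(64+16+8+4+2+1) ≡ 1 (mod 191).
Result is 1, so (25/191) = 1.

1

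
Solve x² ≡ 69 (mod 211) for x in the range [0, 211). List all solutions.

Since 211 ≡ 3 (mod 4), a square root of 69 is 69^((211+1)/4) = 69^53 mod 211.
Repeated squaring: 69^2≡119, 69^4≡24, 69^8≡154, 69^16≡84, 69^32≡93 (mod 211).
69^53 = 69^(32+16+4+1) ≡ 51 (mod 211).
Check: 51² = 2601 ≡ 69 (mod 211). The two roots are 51 and 160.

51, 160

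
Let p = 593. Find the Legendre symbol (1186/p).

0

First reduce: 1186 ≡ 0 (mod 593).
Top reduces to 0: gcd > 1, so the symbol is 0.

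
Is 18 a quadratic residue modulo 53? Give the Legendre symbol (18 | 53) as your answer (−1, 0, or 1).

Pull out 2: since 53 ≡ 5 (mod 8), (2/53) = -1.
Reciprocity: 9 ≡ 1 and 53 ≡ 1 (mod 4), so (9/53) = +(53/9).
Reduce top mod 9: now compute (8/9).
Pull out 2^3: since 9 ≡ 1 (mod 8), (2/9) = +1, so (2/9)^3 = +1.
Reached (1/9) = 1. Collecting the sign flips along the way, the symbol is -1.

-1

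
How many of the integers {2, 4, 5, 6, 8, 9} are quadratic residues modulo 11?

3

(2/11) = -1 → non-residue.
(4/11) = +1 → QR.
(5/11) = +1 → QR.
(6/11) = -1 → non-residue.
(8/11) = -1 → non-residue.
(9/11) = +1 → QR.
Total quadratic residues among the 6: 3.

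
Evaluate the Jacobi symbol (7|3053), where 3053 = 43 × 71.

1

Reciprocity: 7 ≡ 3 and 3053 ≡ 1 (mod 4), so (7/3053) = +(3053/7).
Reduce top mod 7: now compute (1/7).
Reached (1/7) = 1. Collecting the sign flips along the way, the symbol is +1.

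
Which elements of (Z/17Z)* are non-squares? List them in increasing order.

Square k = 1,…,8 (k and 17−k give the same square):
1²=1, 2²=4, 3²=9, 4²=16, 5²≡8, 6²≡2, 7²≡15, 8²≡13 (mod 17).
The residues are {1, 2, 4, 8, 9, 13, 15, 16}; the non-residues are the remaining 8 nonzero classes.

3 5 6 7 10 11 12 14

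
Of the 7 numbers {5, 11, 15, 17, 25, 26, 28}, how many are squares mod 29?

(5/29) = +1 → QR.
(11/29) = -1 → non-residue.
(15/29) = -1 → non-residue.
(17/29) = -1 → non-residue.
(25/29) = +1 → QR.
(26/29) = -1 → non-residue.
(28/29) = +1 → QR.
Total quadratic residues among the 7: 3.

3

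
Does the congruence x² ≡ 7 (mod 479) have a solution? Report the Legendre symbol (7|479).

Euler's criterion: (7/479) ≡ 7^239 (mod 479).
7^2 ≡ 49 (mod 479)
7^4 ≡ 6 (mod 479)
7^8 ≡ 36 (mod 479)
7^16 ≡ 338 (mod 479)
7^32 ≡ 242 (mod 479)
7^64 ≡ 126 (mod 479)
7^128 ≡ 69 (mod 479)
7^239 = 7^(128+64+32+8+4+2+1) ≡ 1 (mod 479).
Result is 1, so (7/479) = 1.

1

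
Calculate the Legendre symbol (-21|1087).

-1

Euler's criterion: (-21/1087) ≡ 1066^543 (mod 1087).
1066^2 ≡ 441 (mod 1087)
1066^4 ≡ 995 (mod 1087)
1066^8 ≡ 855 (mod 1087)
1066^16 ≡ 561 (mod 1087)
1066^32 ≡ 578 (mod 1087)
1066^64 ≡ 375 (mod 1087)
1066^128 ≡ 402 (mod 1087)
1066^256 ≡ 728 (mod 1087)
1066^512 ≡ 615 (mod 1087)
1066^543 = 1066^(512+16+8+4+2+1) ≡ 1086 (mod 1087).
Result is 1086 ≡ −1, so (-21/1087) = −1.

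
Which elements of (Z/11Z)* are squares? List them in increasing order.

1 3 4 5 9

Square k = 1,…,5 (k and 11−k give the same square):
1²=1, 2²=4, 3²=9, 4²≡5, 5²≡3 (mod 11).
So the quadratic residues mod 11 are {1, 3, 4, 5, 9}.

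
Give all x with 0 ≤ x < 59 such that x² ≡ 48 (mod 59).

15, 44

Since 59 ≡ 3 (mod 4), a square root of 48 is 48^((59+1)/4) = 48^15 mod 59.
Repeated squaring: 48^2≡3, 48^4≡9, 48^8≡22 (mod 59).
48^15 = 48^(8+4+2+1) ≡ 15 (mod 59).
Check: 15² = 225 ≡ 48 (mod 59). The two roots are 15 and 44.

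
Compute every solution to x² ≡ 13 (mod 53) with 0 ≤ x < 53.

15, 38

53 ≡ 1 (mod 4), so we find a root by search.
Trying successive values, 15² = 225 ≡ 13 (mod 53). The other root is 53 − 15 = 38.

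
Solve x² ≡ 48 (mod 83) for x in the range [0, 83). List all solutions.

Since 83 ≡ 3 (mod 4), a square root of 48 is 48^((83+1)/4) = 48^21 mod 83.
Repeated squaring: 48^2≡63, 48^4≡68, 48^8≡59, 48^16≡78 (mod 83).
48^21 = 48^(16+4+1) ≡ 31 (mod 83).
Check: 31² = 961 ≡ 48 (mod 83). The two roots are 31 and 52.

31, 52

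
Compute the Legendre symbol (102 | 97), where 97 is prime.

-1

First reduce: 102 ≡ 5 (mod 97).
Reciprocity: 5 ≡ 1 and 97 ≡ 1 (mod 4), so (5/97) = +(97/5).
Reduce top mod 5: now compute (2/5).
Pull out 2: since 5 ≡ 5 (mod 8), (2/5) = -1.
Reached (1/5) = 1. Collecting the sign flips along the way, the symbol is -1.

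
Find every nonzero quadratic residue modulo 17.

1,2,4,8,9,13,15,16

Square k = 1,…,8 (k and 17−k give the same square):
1²=1, 2²=4, 3²=9, 4²=16, 5²≡8, 6²≡2, 7²≡15, 8²≡13 (mod 17).
So the quadratic residues mod 17 are {1, 2, 4, 8, 9, 13, 15, 16}.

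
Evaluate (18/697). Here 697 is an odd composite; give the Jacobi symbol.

1

Pull out 2: since 697 ≡ 1 (mod 8), (2/697) = +1.
Reciprocity: 9 ≡ 1 and 697 ≡ 1 (mod 4), so (9/697) = +(697/9).
Reduce top mod 9: now compute (4/9).
Pull out 2^2: since 9 ≡ 1 (mod 8), (2/9) = +1, so (2/9)^2 = +1.
Reached (1/9) = 1. Collecting the sign flips along the way, the symbol is +1.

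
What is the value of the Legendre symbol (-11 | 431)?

-1

Euler's criterion: (-11/431) ≡ 420^215 (mod 431).
420^2 ≡ 121 (mod 431)
420^4 ≡ 418 (mod 431)
420^8 ≡ 169 (mod 431)
420^16 ≡ 115 (mod 431)
420^32 ≡ 295 (mod 431)
420^64 ≡ 394 (mod 431)
420^128 ≡ 76 (mod 431)
420^215 = 420^(128+64+16+4+2+1) ≡ 430 (mod 431).
Result is 430 ≡ −1, so (-11/431) = −1.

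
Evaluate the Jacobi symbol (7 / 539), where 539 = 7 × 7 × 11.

Reciprocity: 7 ≡ 3 and 539 ≡ 3 (mod 4), so (7/539) = −(539/7).
Reduce top mod 7: now compute (0/7).
Top reduces to 0: gcd > 1, so the symbol is 0.

0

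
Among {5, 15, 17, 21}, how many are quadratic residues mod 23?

0

(5/23) = -1 → non-residue.
(15/23) = -1 → non-residue.
(17/23) = -1 → non-residue.
(21/23) = -1 → non-residue.
Total quadratic residues among the 4: 0.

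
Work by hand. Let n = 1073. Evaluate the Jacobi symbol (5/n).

-1

Reciprocity: 5 ≡ 1 and 1073 ≡ 1 (mod 4), so (5/1073) = +(1073/5).
Reduce top mod 5: now compute (3/5).
Reciprocity: 3 ≡ 3 and 5 ≡ 1 (mod 4), so (3/5) = +(5/3).
Reduce top mod 3: now compute (2/3).
Pull out 2: since 3 ≡ 3 (mod 8), (2/3) = -1.
Reached (1/3) = 1. Collecting the sign flips along the way, the symbol is -1.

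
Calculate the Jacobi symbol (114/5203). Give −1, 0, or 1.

-1

Pull out 2: since 5203 ≡ 3 (mod 8), (2/5203) = -1.
Reciprocity: 57 ≡ 1 and 5203 ≡ 3 (mod 4), so (57/5203) = +(5203/57).
Reduce top mod 57: now compute (16/57).
Pull out 2^4: since 57 ≡ 1 (mod 8), (2/57) = +1, so (2/57)^4 = +1.
Reached (1/57) = 1. Collecting the sign flips along the way, the symbol is -1.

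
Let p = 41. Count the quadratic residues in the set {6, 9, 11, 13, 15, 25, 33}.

(6/41) = -1 → non-residue.
(9/41) = +1 → QR.
(11/41) = -1 → non-residue.
(13/41) = -1 → non-residue.
(15/41) = -1 → non-residue.
(25/41) = +1 → QR.
(33/41) = +1 → QR.
Total quadratic residues among the 7: 3.

3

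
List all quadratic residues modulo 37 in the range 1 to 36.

1 3 4 7 9 10 11 12 16 21 25 26 27 28 30 33 34 36

Square k = 1,…,18 (k and 37−k give the same square):
1²=1, 2²=4, 3²=9, 4²=16, 5²=25, 6²=36, 7²≡12, 8²≡27, 9²≡7, 10²≡26, 11²≡10, 12²≡33, 13²≡21, 14²≡11, 15²≡3, 16²≡34, 17²≡30, 18²≡28 (mod 37).
So the quadratic residues mod 37 are {1, 3, 4, 7, 9, 10, 11, 12, 16, 21, 25, 26, 27, 28, 30, 33, 34, 36}.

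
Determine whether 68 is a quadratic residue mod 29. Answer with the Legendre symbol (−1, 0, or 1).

First reduce: 68 ≡ 10 (mod 29).
Pull out 2: since 29 ≡ 5 (mod 8), (2/29) = -1.
Reciprocity: 5 ≡ 1 and 29 ≡ 1 (mod 4), so (5/29) = +(29/5).
Reduce top mod 5: now compute (4/5).
Pull out 2^2: since 5 ≡ 5 (mod 8), (2/5) = -1, so (2/5)^2 = +1.
Reached (1/5) = 1. Collecting the sign flips along the way, the symbol is -1.

-1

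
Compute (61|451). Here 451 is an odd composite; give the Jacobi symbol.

Reciprocity: 61 ≡ 1 and 451 ≡ 3 (mod 4), so (61/451) = +(451/61).
Reduce top mod 61: now compute (24/61).
Pull out 2^3: since 61 ≡ 5 (mod 8), (2/61) = -1, so (2/61)^3 = -1.
Reciprocity: 3 ≡ 3 and 61 ≡ 1 (mod 4), so (3/61) = +(61/3).
Reduce top mod 3: now compute (1/3).
Reached (1/3) = 1. Collecting the sign flips along the way, the symbol is -1.

-1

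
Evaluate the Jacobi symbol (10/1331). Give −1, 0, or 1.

Pull out 2: since 1331 ≡ 3 (mod 8), (2/1331) = -1.
Reciprocity: 5 ≡ 1 and 1331 ≡ 3 (mod 4), so (5/1331) = +(1331/5).
Reduce top mod 5: now compute (1/5).
Reached (1/5) = 1. Collecting the sign flips along the way, the symbol is -1.

-1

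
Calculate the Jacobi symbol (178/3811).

-1

Pull out 2: since 3811 ≡ 3 (mod 8), (2/3811) = -1.
Reciprocity: 89 ≡ 1 and 3811 ≡ 3 (mod 4), so (89/3811) = +(3811/89).
Reduce top mod 89: now compute (73/89).
Reciprocity: 73 ≡ 1 and 89 ≡ 1 (mod 4), so (73/89) = +(89/73).
Reduce top mod 73: now compute (16/73).
Pull out 2^4: since 73 ≡ 1 (mod 8), (2/73) = +1, so (2/73)^4 = +1.
Reached (1/73) = 1. Collecting the sign flips along the way, the symbol is -1.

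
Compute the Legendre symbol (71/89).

Reciprocity: 71 ≡ 3 and 89 ≡ 1 (mod 4), so (71/89) = +(89/71).
Reduce top mod 71: now compute (18/71).
Pull out 2: since 71 ≡ 7 (mod 8), (2/71) = +1.
Reciprocity: 9 ≡ 1 and 71 ≡ 3 (mod 4), so (9/71) = +(71/9).
Reduce top mod 9: now compute (8/9).
Pull out 2^3: since 9 ≡ 1 (mod 8), (2/9) = +1, so (2/9)^3 = +1.
Reached (1/9) = 1. Collecting the sign flips along the way, the symbol is +1.

1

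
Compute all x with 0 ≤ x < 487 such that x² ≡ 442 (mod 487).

58, 429

Since 487 ≡ 3 (mod 4), a square root of 442 is 442^((487+1)/4) = 442^122 mod 487.
Repeated squaring: 442^2≡77, 442^4≡85, 442^8≡407, 442^16≡69, 442^32≡378, 442^64≡193 (mod 487).
442^122 = 442^(64+32+16+8+2) ≡ 58 (mod 487).
Check: 58² = 3364 ≡ 442 (mod 487). The two roots are 58 and 429.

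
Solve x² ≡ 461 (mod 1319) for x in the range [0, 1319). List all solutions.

Since 1319 ≡ 3 (mod 4), a square root of 461 is 461^((1319+1)/4) = 461^330 mod 1319.
Repeated squaring: 461^2≡162, 461^4≡1183, 461^8≡30, 461^16≡900, 461^32≡134, 461^64≡809, 461^128≡257, 461^256≡99 (mod 1319).
461^330 = 461^(256+64+8+2) ≡ 84 (mod 1319).
Check: 84² = 7056 ≡ 461 (mod 1319). The two roots are 84 and 1235.

84, 1235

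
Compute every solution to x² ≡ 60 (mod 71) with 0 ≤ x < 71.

Since 71 ≡ 3 (mod 4), a square root of 60 is 60^((71+1)/4) = 60^18 mod 71.
Repeated squaring: 60^2≡50, 60^4≡15, 60^8≡12, 60^16≡2 (mod 71).
60^18 = 60^(16+2) ≡ 29 (mod 71).
Check: 29² = 841 ≡ 60 (mod 71). The two roots are 29 and 42.

29, 42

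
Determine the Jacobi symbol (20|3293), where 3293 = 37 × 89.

Pull out 2^2: since 3293 ≡ 5 (mod 8), (2/3293) = -1, so (2/3293)^2 = +1.
Reciprocity: 5 ≡ 1 and 3293 ≡ 1 (mod 4), so (5/3293) = +(3293/5).
Reduce top mod 5: now compute (3/5).
Reciprocity: 3 ≡ 3 and 5 ≡ 1 (mod 4), so (3/5) = +(5/3).
Reduce top mod 3: now compute (2/3).
Pull out 2: since 3 ≡ 3 (mod 8), (2/3) = -1.
Reached (1/3) = 1. Collecting the sign flips along the way, the symbol is -1.

-1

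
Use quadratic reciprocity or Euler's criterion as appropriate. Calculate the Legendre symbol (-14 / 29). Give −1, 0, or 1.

First reduce: -14 ≡ 15 (mod 29).
Reciprocity: 15 ≡ 3 and 29 ≡ 1 (mod 4), so (15/29) = +(29/15).
Reduce top mod 15: now compute (14/15).
Pull out 2: since 15 ≡ 7 (mod 8), (2/15) = +1.
Reciprocity: 7 ≡ 3 and 15 ≡ 3 (mod 4), so (7/15) = −(15/7).
Reduce top mod 7: now compute (1/7).
Reached (1/7) = 1. Collecting the sign flips along the way, the symbol is -1.

-1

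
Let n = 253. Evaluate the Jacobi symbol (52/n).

Pull out 2^2: since 253 ≡ 5 (mod 8), (2/253) = -1, so (2/253)^2 = +1.
Reciprocity: 13 ≡ 1 and 253 ≡ 1 (mod 4), so (13/253) = +(253/13).
Reduce top mod 13: now compute (6/13).
Pull out 2: since 13 ≡ 5 (mod 8), (2/13) = -1.
Reciprocity: 3 ≡ 3 and 13 ≡ 1 (mod 4), so (3/13) = +(13/3).
Reduce top mod 3: now compute (1/3).
Reached (1/3) = 1. Collecting the sign flips along the way, the symbol is -1.

-1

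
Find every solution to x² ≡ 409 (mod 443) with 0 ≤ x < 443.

176, 267

Since 443 ≡ 3 (mod 4), a square root of 409 is 409^((443+1)/4) = 409^111 mod 443.
Repeated squaring: 409^2≡270, 409^4≡248, 409^8≡370, 409^16≡13, 409^32≡169, 409^64≡209 (mod 443).
409^111 = 409^(64+32+8+4+2+1) ≡ 267 (mod 443).
Check: 267² = 71289 ≡ 409 (mod 443). The two roots are 176 and 267.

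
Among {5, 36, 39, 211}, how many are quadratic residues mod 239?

(5/239) = +1 → QR.
(36/239) = +1 → QR.
(39/239) = -1 → non-residue.
(211/239) = +1 → QR.
Total quadratic residues among the 4: 3.

3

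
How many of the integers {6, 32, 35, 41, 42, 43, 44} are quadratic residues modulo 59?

2

(6/59) = -1 → non-residue.
(32/59) = -1 → non-residue.
(35/59) = +1 → QR.
(41/59) = +1 → QR.
(42/59) = -1 → non-residue.
(43/59) = -1 → non-residue.
(44/59) = -1 → non-residue.
Total quadratic residues among the 7: 2.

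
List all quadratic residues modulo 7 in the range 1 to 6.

1, 2, 4

Square k = 1,…,3 (k and 7−k give the same square):
1²=1, 2²=4, 3²≡2 (mod 7).
So the quadratic residues mod 7 are {1, 2, 4}.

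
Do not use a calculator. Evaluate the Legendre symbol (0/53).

0

Top reduces to 0: gcd > 1, so the symbol is 0.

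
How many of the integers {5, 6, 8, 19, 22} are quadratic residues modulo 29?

3

(5/29) = +1 → QR.
(6/29) = +1 → QR.
(8/29) = -1 → non-residue.
(19/29) = -1 → non-residue.
(22/29) = +1 → QR.
Total quadratic residues among the 5: 3.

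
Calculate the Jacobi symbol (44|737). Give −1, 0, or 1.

Pull out 2^2: since 737 ≡ 1 (mod 8), (2/737) = +1, so (2/737)^2 = +1.
Reciprocity: 11 ≡ 3 and 737 ≡ 1 (mod 4), so (11/737) = +(737/11).
Reduce top mod 11: now compute (0/11).
Top reduces to 0: gcd > 1, so the symbol is 0.

0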